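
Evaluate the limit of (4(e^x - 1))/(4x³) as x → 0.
Both numerator and denominator → 0 as x → 0; this is a 0/0 indeterminate form.
Expand each to leading order near x = 0: numerator ~ 4·x, denominator ~ 4·x^3.
The limit of the ratio is ∞.

Final answer: ∞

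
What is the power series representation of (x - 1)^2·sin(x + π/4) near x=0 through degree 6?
17·√(2)·x^6/1440 - 29·√(2)·x^5/240 - √(2)·x^4/16 + 11·√(2)·x^3/12 - 3·√(2)·x^2/4 - √(2)·x/2 + √(2)/2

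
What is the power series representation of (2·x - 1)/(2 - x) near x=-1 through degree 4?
-1 + (x + 1)/3 + (x + 1)^2/9 + (x + 1)^3/27 + (x + 1)^4/81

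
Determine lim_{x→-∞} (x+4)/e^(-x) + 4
The quotient is an ∞/∞ indeterminate form as x → -∞.
Compare growth rates of the dominant terms (exponentials ≫ polynomials ≫ logarithms), or apply L'Hôpital's rule; the quotient → 0.
Adding the constant: 0 + 4 = 4. Limit = 4.

Final answer: 4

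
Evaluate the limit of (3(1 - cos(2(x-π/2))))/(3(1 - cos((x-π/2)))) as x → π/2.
Both numerator and denominator → 0 as x → π/2; this is a 0/0 indeterminate form.
Expand each to leading order near x = π/2: numerator ~ 6·(x - π/2)^2, denominator ~ 3·(x - π/2)^2/2.
The limit of the ratio is 4.

Final answer: 4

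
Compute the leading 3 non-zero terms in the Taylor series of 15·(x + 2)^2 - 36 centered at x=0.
15·x^2 + 60·x + 24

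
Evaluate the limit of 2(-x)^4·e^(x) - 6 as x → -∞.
The product is a 0·∞ indeterminate form at x → -∞.
Rewrite the product as 2(-x)^4 / e^(-x) (an ∞/∞ form) and apply L'Hôpital, or use the standard hierarchy e^(|x|) ≫ |(-x)^4| as x → -∞.
The indeterminate product → 0, so the limit = -6.

Final answer: -6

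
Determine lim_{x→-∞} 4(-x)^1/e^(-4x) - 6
The quotient is an ∞/∞ indeterminate form as x → -∞.
Compare growth rates of the dominant terms (exponentials ≫ polynomials ≫ logarithms), or apply L'Hôpital's rule; the quotient → 0.
Adding the constant: 0 - 6 = -6. Limit = -6.

Final answer: -6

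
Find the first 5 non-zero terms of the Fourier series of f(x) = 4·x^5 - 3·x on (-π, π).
(-160·π^2 + 8·π^4 + 954)·sin(x) + (-4·π^4 - 27 + 20·π^2)·sin(2·x) + (-160·π^2/27 + 158/81 + 8·π^4/3)·sin(3·x) + (-2·π^4 + 9/16 + 5·π^2/2)·sin(4·x) + (-32·π^2/25 - 558/625 + 8·π^4/5)·sin(5·x)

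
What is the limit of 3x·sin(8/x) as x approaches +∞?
As x → +∞: let u = 8/x → 0⁺; then 3·x·sin(8/x) = 3·8·sin(u)/u → 3·8·1 = 24.
Limit = 24.

Final answer: 24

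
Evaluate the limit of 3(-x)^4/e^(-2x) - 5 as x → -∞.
The quotient is an ∞/∞ indeterminate form as x → -∞.
Compare growth rates of the dominant terms (exponentials ≫ polynomials ≫ logarithms), or apply L'Hôpital's rule; the quotient → 0.
Adding the constant: 0 - 5 = -5. Limit = -5.

Final answer: -5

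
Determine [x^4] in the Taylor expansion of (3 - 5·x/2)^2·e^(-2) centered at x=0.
Expand to order 4: (3 - 5·x/2)^2·e^(-2) = 25·x^2·e^(-2)/4 - 15·x·e^(-2) + 9·e^(-2) + O(x^5).
The coefficient of x^4 is 0.

Final answer: 0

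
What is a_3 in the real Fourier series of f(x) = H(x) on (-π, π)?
a_3 = (1/π) ∫_{-π}^{π} f(x)·cos(3x) dx.
Evaluate the integral (use parity and integration by parts as needed): a_3 = 0.

Final answer: 0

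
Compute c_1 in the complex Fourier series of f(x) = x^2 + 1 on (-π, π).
Compute the real Fourier coefficients first: a_1 = -4, b_1 = 0.
Then c_1 = (a_1 − i·b_1)/2 = -2.

Final answer: -2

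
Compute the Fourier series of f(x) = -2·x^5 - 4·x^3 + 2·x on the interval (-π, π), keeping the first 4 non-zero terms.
(-428 - 4·π^4 + 72·π^2)·sin(x) + (-6·π^2 + 7 + 2·π^4)·sin(2·x) + (-4·π^4/3 + 92/81 + 8·π^2/27)·sin(3·x) + (-41/32 + 3·π^2/4 + π^4)·sin(4·x)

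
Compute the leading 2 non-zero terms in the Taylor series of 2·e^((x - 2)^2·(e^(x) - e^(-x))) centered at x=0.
16·x + 2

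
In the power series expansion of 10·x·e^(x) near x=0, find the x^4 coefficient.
Expand to order 4: 10·x·e^(x) = 5·x^4/3 + 5·x^3 + 10·x^2 + 10·x + O(x^5).
The coefficient of x^4 is 5/3.

Final answer: 5/3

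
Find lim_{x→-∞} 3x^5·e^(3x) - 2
The product is a 0·∞ indeterminate form at x → -∞.
Rewrite the product as 3x^5 / e^(-3x) (an ∞/∞ form) and apply L'Hôpital, or use the standard hierarchy e^(3|x|) ≫ |x^5| as x → -∞.
The indeterminate product → 0, so the limit = -2.

Final answer: -2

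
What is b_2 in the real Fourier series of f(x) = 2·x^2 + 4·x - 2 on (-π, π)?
b_2 = (1/π) ∫_{-π}^{π} f(x)·sin(2x) dx.
Evaluate the integral (use parity and integration by parts as needed): b_2 = -4.

Final answer: -4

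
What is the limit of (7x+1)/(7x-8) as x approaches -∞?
Evaluate the dominant behaviour as x → -∞; each term tends to a finite value or vanishes.
Limit = 1.

Final answer: 1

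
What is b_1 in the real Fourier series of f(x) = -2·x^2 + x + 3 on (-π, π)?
b_1 = (1/π) ∫_{-π}^{π} f(x)·sin(1x) dx.
Evaluate the integral (use parity and integration by parts as needed): b_1 = 2.

Final answer: 2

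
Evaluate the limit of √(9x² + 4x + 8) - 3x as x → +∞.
As x → +∞: multiply by the conjugate to get (4x+8)/(√(9x²+4x+8)+3x); the denominator ~ 6x, so the limit is 4/6 = 2/3.
Limit = 2/3.

Final answer: 2/3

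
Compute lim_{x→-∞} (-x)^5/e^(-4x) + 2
The quotient is an ∞/∞ indeterminate form as x → -∞.
Compare growth rates of the dominant terms (exponentials ≫ polynomials ≫ logarithms), or apply L'Hôpital's rule; the quotient → 0.
Adding the constant: 0 + 2 = 2. Limit = 2.

Final answer: 2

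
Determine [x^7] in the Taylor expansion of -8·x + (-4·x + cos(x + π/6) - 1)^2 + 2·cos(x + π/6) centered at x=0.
Expand to order 7: -8·x + (-4·x + cos(x + π/6) - 1)^2 + 2·cos(x + π/6) = x^7·(1/5040 + (-1 + √(3)/2)^2·(1/(5040·(-1 + √(3)/2)) + 17·√(3)/(1440·(-1 + √(3)/2)^2))) + x^6·(-√(3)/720 + (-1 + √(3)/2)^2·(-√(3)/(720·(-1 + √(3)/2)) + 19/(1440·(-1 + √(3)/2)^2))) + x^5·((-1 + √(3)/2)^2·(-11·√(3)/(48·(-1 + √(3)/2)^2) - 1/(120·(-1 + √(3)/2))) - 1/120) + x^4·((-1 + √(3)/2)^2·(-9/(16·(-1 + √(3)/2)^2) + √(3)/(24·(-1 + √(3)/2))) + √(3)/24) + x^3·(1/6 + (-1 + √(3)/2)^2·(1/(6·(-1 + √(3)/2)) + 9·√(3)/(4·(-1 + √(3)/2)^2))) + x^2·(-√(3)/2 + (-1 + √(3)/2)^2·(-√(3)/(2·(-1 + √(3)/2)) + 81/(4·(-1 + √(3)/2)^2))) - 9·√(3)·x/2 + (-1 + √(3)/2)^2 + √(3) + O(x^8).
The coefficient of x^7 is 1/5040 + (-1 + √(3)/2)^2·(1/(5040·(-1 + √(3)/2)) + 17·√(3)/(1440·(-1 + √(3)/2)^2)).

Final answer: 1/5040 + (-1 + √(3)/2)^2·(1/(5040·(-1 + √(3)/2)) + 17·√(3)/(1440·(-1 + √(3)/2)^2))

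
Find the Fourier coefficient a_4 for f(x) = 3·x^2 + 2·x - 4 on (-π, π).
a_4 = (1/π) ∫_{-π}^{π} f(x)·cos(4x) dx.
Evaluate the integral (use parity and integration by parts as needed): a_4 = 3/4.

Final answer: 3/4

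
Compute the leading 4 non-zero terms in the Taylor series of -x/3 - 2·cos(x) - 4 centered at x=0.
-x^4/12 + x^2 - x/3 - 6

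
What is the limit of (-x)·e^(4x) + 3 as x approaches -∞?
The product is a 0·∞ indeterminate form at x → -∞.
Rewrite the product as (-x) / e^(-4x) (an ∞/∞ form) and apply L'Hôpital, or use the standard hierarchy e^(4|x|) ≫ |(-x)| as x → -∞.
The indeterminate product → 0, so the limit = 3.

Final answer: 3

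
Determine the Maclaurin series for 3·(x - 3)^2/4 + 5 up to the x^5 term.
3·x^2/4 - 9·x/2 + 47/4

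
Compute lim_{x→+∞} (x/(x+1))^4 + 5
As x → +∞: x/(x+1) = 1/(1 + 1/x) → 1, and the 4th power of a limit-1 base also → 1; with the additive constant, 1 + 5 = 6.
Limit = 6.

Final answer: 6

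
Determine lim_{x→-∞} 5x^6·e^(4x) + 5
The product is a 0·∞ indeterminate form at x → -∞.
Rewrite the product as 5x^6 / e^(-4x) (an ∞/∞ form) and apply L'Hôpital, or use the standard hierarchy e^(4|x|) ≫ |x^6| as x → -∞.
The indeterminate product → 0, so the limit = 5.

Final answer: 5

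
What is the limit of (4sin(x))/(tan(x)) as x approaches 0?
Both numerator and denominator → 0 as x → 0; this is a 0/0 indeterminate form.
Expand each to leading order near x = 0: numerator ~ 4·x, denominator ~ x.
The limit of the ratio is 4.

Final answer: 4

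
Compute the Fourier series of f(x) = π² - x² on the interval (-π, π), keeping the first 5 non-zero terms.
4·cos(x) - cos(2·x) + 4·cos(3·x)/9 - cos(4·x)/4 + 2·π^2/3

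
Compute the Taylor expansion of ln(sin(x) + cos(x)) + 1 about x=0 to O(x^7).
-32·x^6/45 + 2·x^5/3 - 2·x^4/3 + 2·x^3/3 - x^2 + x + 1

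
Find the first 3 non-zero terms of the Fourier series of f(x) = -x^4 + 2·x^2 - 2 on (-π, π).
(-56 + 8·π^2)·cos(x) + (5 - 2·π^2)·cos(2·x) - π^4/5 - 2 + 2·π^2/3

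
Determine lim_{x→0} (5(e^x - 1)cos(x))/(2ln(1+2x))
Both numerator and denominator → 0 as x → 0; this is a 0/0 indeterminate form.
Expand each to leading order near x = 0: numerator ~ 5·x, denominator ~ 4·x.
The limit of the ratio is 5/4.

Final answer: 5/4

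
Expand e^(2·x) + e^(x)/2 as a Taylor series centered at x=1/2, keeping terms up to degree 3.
e^(1/2)/2 + e + (e^(1/2)/2 + 2·e)·(x - 1/2) + (e^(1/2)/4 + 2·e)·(x - 1/2)^2 + (e^(1/2)/12 + 4·e/3)·(x - 1/2)^3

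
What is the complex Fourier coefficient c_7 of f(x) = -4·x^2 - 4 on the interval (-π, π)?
Compute the real Fourier coefficients first: a_7 = 16/49, b_7 = 0.
Then c_7 = (a_7 − i·b_7)/2 = 8/49.

Final answer: 8/49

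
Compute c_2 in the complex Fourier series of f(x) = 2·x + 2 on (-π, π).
Compute the real Fourier coefficients first: a_2 = 0, b_2 = -2.
Then c_2 = (a_2 − i·b_2)/2 = i.

Final answer: i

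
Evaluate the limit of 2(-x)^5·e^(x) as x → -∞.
This is a 0·∞ indeterminate form at x → -∞.
Rewrite the product as 2(-x)^5 / e^(-x) (an ∞/∞ form) and apply L'Hôpital, or use the standard hierarchy e^(|x|) ≫ |(-x)^5| as x → -∞.
The indeterminate product → 0, so the limit = 0.

Final answer: 0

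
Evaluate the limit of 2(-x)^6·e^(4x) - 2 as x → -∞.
The product is a 0·∞ indeterminate form at x → -∞.
Rewrite the product as 2(-x)^6 / e^(-4x) (an ∞/∞ form) and apply L'Hôpital, or use the standard hierarchy e^(4|x|) ≫ |(-x)^6| as x → -∞.
The indeterminate product → 0, so the limit = -2.

Final answer: -2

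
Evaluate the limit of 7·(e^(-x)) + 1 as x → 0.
Direct substitution at x = 0 gives 8.

Final answer: 8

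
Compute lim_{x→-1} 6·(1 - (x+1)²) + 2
Direct substitution at x = -1 gives 8.

Final answer: 8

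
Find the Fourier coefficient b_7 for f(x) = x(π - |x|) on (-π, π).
b_7 = (1/π) ∫_{-π}^{π} f(x)·sin(7x) dx.
Evaluate the integral (use parity and integration by parts as needed): b_7 = 8/(343·π).

Final answer: 8/(343·π)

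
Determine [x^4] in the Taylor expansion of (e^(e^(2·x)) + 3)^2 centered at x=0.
(e + 3)^2·(20·e/(e + 3) + 128·e^(2)/(3·(e + 3)^2))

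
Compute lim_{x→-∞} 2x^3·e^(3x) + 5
The product is a 0·∞ indeterminate form at x → -∞.
Rewrite the product as 2x^3 / e^(-3x) (an ∞/∞ form) and apply L'Hôpital, or use the standard hierarchy e^(3|x|) ≫ |x^3| as x → -∞.
The indeterminate product → 0, so the limit = 5.

Final answer: 5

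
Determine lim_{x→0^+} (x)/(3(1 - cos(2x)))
Both numerator and denominator → 0 as x → 0^+; this is a 0/0 indeterminate form.
Expand each to leading order near x = 0: numerator ~ x, denominator ~ 6·x^2.
The limit of the ratio is ∞.

Final answer: ∞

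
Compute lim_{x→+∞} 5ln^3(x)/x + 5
The quotient is an ∞/∞ indeterminate form as x → +∞.
The polynomial denominator x dominates the logarithmic numerator (any positive power of x ≫ ln^3(x) as x → ∞), so the quotient → 0.
Adding the constant: 0 + 5 = 5. Limit = 5.

Final answer: 5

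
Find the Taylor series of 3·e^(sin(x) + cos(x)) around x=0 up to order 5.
3·e·x^5/10 - 5·e·x^4/8 - 3·e·x^3/2 + 3·e·x + 3·e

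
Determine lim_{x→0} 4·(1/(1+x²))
Direct substitution at x = 0 gives 4.

Final answer: 4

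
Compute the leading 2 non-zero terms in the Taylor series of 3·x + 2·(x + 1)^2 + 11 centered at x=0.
7·x + 13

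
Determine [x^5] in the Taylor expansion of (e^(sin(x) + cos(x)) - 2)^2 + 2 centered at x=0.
(-2 + e)^2·(-5·e^(2)/(12·(-2 + e)^2) + e/(5·(-2 + e)))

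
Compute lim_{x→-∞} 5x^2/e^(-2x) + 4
The quotient is an ∞/∞ indeterminate form as x → -∞.
Compare growth rates of the dominant terms (exponentials ≫ polynomials ≫ logarithms), or apply L'Hôpital's rule; the quotient → 0.
Adding the constant: 0 + 4 = 4. Limit = 4.

Final answer: 4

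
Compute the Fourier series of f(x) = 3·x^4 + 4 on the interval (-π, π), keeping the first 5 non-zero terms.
(144 - 24·π^2)·cos(x) + (-9 + 6·π^2)·cos(2·x) + (16/9 - 8·π^2/3)·cos(3·x) + (-9/16 + 3·π^2/2)·cos(4·x) + 4 + 3·π^4/5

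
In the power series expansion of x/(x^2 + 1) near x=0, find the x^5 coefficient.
Expand to order 5: x/(x^2 + 1) = x^5 - x^3 + x + O(x^6).
The coefficient of x^5 is 1.

Final answer: 1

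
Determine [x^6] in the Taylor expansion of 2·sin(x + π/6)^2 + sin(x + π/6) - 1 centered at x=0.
Expand to order 6: 2·sin(x + π/6)^2 + sin(x + π/6) - 1 = 7·x^6/160 + 11·√(3)·x^5/80 - 5·x^4/16 - 3·√(3)·x^3/4 + 3·x^2/4 + 3·√(3)·x/2 + O(x^7).
The coefficient of x^6 is 7/160.

Final answer: 7/160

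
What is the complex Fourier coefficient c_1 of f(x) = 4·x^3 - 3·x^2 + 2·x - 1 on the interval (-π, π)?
Compute the real Fourier coefficients first: a_1 = 12, b_1 = -44 + 8·π^2.
Then c_1 = (a_1 − i·b_1)/2 = 6 - 4·i·π^2 + 22·i.

Final answer: 6 - 4·i·π^2 + 22·i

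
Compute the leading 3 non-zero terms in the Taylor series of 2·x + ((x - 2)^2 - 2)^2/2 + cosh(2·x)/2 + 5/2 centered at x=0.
11·x^2 - 6·x + 5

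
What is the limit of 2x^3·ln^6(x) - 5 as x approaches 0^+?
The product is a 0·∞ indeterminate form at x → 0⁺.
Rewrite the product as 2·ln^6(x) / x^(-3) and apply L'Hôpital, or use the standard hierarchy x^(-3) ≫ |ln x|^6 as x → 0⁺.
The indeterminate product → 0, so the limit = -5.

Final answer: -5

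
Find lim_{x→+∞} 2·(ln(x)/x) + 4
Evaluate the dominant behaviour as x → +∞; each term tends to a finite value or vanishes.
Limit = 4.

Final answer: 4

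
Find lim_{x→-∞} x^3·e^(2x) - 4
The product is a 0·∞ indeterminate form at x → -∞.
Rewrite the product as x^3 / e^(-2x) (an ∞/∞ form) and apply L'Hôpital, or use the standard hierarchy e^(2|x|) ≫ |x^3| as x → -∞.
The indeterminate product → 0, so the limit = -4.

Final answer: -4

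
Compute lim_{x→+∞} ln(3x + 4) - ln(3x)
This is an ∞ − ∞ indeterminate form.
Combine the logarithms: ln(3x+4) − ln(3x) = ln((3x+4)/(3x)) = ln(1 + 4/(3x)) → ln(1) = 0.
Limit = 0.

Final answer: 0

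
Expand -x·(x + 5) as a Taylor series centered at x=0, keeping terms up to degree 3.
-x^2 - 5·x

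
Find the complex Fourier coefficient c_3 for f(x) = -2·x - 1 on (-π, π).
Compute the real Fourier coefficients first: a_3 = 0, b_3 = -4/3.
Then c_3 = (a_3 − i·b_3)/2 = 2·i/3.

Final answer: 2·i/3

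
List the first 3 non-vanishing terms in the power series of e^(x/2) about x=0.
x^2/8 + x/2 + 1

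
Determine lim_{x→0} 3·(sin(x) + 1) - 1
Direct substitution at x = 0 gives 2.

Final answer: 2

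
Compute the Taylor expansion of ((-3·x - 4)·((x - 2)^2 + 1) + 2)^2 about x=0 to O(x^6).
-48·x^5 + 58·x^4 + 124·x^3 - 287·x^2 - 36·x + 324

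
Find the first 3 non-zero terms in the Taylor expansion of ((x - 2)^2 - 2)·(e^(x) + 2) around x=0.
-2·x^3/3 - 10·x + 6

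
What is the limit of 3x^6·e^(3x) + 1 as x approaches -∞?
The product is a 0·∞ indeterminate form at x → -∞.
Rewrite the product as 3x^6 / e^(-3x) (an ∞/∞ form) and apply L'Hôpital, or use the standard hierarchy e^(3|x|) ≫ |x^6| as x → -∞.
The indeterminate product → 0, so the limit = 1.

Final answer: 1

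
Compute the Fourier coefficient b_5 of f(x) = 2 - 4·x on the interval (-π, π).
b_5 = (1/π) ∫_{-π}^{π} f(x)·sin(5x) dx.
Evaluate the integral (use parity and integration by parts as needed): b_5 = -8/5.

Final answer: -8/5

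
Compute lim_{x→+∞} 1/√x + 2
Evaluate the dominant behaviour as x → +∞; each term tends to a finite value or vanishes.
Limit = 2.

Final answer: 2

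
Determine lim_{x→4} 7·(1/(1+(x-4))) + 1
Direct substitution at x = 4 gives 8.

Final answer: 8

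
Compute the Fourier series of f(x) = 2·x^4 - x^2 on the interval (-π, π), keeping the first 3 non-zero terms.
(100 - 16·π^2)·cos(x) + (-7 + 4·π^2)·cos(2·x) - π^2/3 + 2·π^4/5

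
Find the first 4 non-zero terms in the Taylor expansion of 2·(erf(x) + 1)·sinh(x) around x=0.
-2·x^4/(3·√(π)) + x^3/3 + 4·x^2/√(π) + 2·x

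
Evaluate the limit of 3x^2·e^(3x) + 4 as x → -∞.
The product is a 0·∞ indeterminate form at x → -∞.
Rewrite the product as 3x^2 / e^(-3x) (an ∞/∞ form) and apply L'Hôpital, or use the standard hierarchy e^(3|x|) ≫ |x^2| as x → -∞.
The indeterminate product → 0, so the limit = 4.

Final answer: 4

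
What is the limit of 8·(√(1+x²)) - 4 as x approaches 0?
Direct substitution at x = 0 gives 4.

Final answer: 4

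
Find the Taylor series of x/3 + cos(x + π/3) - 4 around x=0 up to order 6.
-x^6/1440 - √(3)·x^5/240 + x^4/48 + √(3)·x^3/12 - x^2/4 + x·(1/3 - √(3)/2) - 7/2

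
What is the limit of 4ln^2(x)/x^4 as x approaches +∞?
This is an ∞/∞ indeterminate form as x → +∞.
The polynomial denominator x^4 dominates the logarithmic numerator (any positive power of x ≫ ln^2(x) as x → ∞), so the quotient → 0.
Limit = 0.

Final answer: 0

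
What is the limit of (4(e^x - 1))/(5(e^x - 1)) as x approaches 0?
Both numerator and denominator → 0 as x → 0; this is a 0/0 indeterminate form.
Expand each to leading order near x = 0: numerator ~ 4·x, denominator ~ 5·x.
The limit of the ratio is 4/5.

Final answer: 4/5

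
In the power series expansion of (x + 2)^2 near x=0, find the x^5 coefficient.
Expand to order 5: (x + 2)^2 = x^2 + 4·x + 4 + O(x^6).
The coefficient of x^5 is 0.

Final answer: 0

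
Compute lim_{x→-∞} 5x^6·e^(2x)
This is a 0·∞ indeterminate form at x → -∞.
Rewrite the product as 5x^6 / e^(-2x) (an ∞/∞ form) and apply L'Hôpital, or use the standard hierarchy e^(2|x|) ≫ |x^6| as x → -∞.
The indeterminate product → 0, so the limit = 0.

Final answer: 0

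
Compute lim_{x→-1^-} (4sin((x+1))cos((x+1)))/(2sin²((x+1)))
Both numerator and denominator → 0 as x → -1^-; this is a 0/0 indeterminate form.
Expand each to leading order near x = -1: numerator ~ 4·(x + 1), denominator ~ 2·(x + 1)^2.
The limit of the ratio is -∞.

Final answer: -∞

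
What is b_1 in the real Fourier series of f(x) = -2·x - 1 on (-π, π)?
b_1 = (1/π) ∫_{-π}^{π} f(x)·sin(1x) dx.
Evaluate the integral (use parity and integration by parts as needed): b_1 = -4.

Final answer: -4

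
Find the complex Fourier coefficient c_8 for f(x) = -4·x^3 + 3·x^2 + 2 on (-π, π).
Compute the real Fourier coefficients first: a_8 = 3/16, b_8 = -3/32 + π^2.
Then c_8 = (a_8 − i·b_8)/2 = 3/32 - i·π^2/2 + 3·i/64.

Final answer: 3/32 - i·π^2/2 + 3·i/64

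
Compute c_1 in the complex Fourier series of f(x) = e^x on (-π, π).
Compute the real Fourier coefficients first: a_1 = (1 - e^(2·π))·e^(-π)/(2·π), b_1 = (-1 + e^(2·π))·e^(-π)/(2·π).
Then c_1 = (a_1 − i·b_1)/2 = -e^(π)/(4·π) + e^(-π)/(4·π) - i·e^(π)/(4·π) + i·e^(-π)/(4·π).

Final answer: -e^(π)/(4·π) + e^(-π)/(4·π) - i·e^(π)/(4·π) + i·e^(-π)/(4·π)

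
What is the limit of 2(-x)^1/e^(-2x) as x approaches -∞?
This is an ∞/∞ indeterminate form as x → -∞.
Compare growth rates of the dominant terms (exponentials ≫ polynomials ≫ logarithms), or apply L'Hôpital's rule; the quotient → 0.
Limit = 0.

Final answer: 0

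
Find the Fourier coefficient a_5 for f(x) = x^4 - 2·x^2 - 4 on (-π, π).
a_5 = (1/π) ∫_{-π}^{π} f(x)·cos(5x) dx.
Evaluate the integral (use parity and integration by parts as needed): a_5 = 248/625 - 8·π^2/25.

Final answer: 248/625 - 8·π^2/25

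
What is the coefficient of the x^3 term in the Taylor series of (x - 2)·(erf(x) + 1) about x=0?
Expand to order 3: (x - 2)·(erf(x) + 1) = 4·x^3/(3·√(π)) + 2·x^2/√(π) + x·(1 - 4/√(π)) - 2 + O(x^4).
The coefficient of x^3 is 4/(3·√(π)).

Final answer: 4/(3·√(π))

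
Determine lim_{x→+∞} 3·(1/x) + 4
Evaluate the dominant behaviour as x → +∞; each term tends to a finite value or vanishes.
Limit = 4.

Final answer: 4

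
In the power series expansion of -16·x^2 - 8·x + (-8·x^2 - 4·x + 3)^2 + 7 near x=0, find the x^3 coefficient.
Expand to order 3: -16·x^2 - 8·x + (-8·x^2 - 4·x + 3)^2 + 7 = 64·x^3 - 48·x^2 - 32·x + 16 + O(x^4).
The coefficient of x^3 is 64.

Final answer: 64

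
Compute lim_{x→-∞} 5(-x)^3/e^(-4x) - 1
The quotient is an ∞/∞ indeterminate form as x → -∞.
Compare growth rates of the dominant terms (exponentials ≫ polynomials ≫ logarithms), or apply L'Hôpital's rule; the quotient → 0.
Adding the constant: 0 - 1 = -1. Limit = -1.

Final answer: -1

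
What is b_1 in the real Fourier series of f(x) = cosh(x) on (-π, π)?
b_1 = (1/π) ∫_{-π}^{π} f(x)·sin(1x) dx.
Evaluate the integral (use parity and integration by parts as needed): b_1 = 0.

Final answer: 0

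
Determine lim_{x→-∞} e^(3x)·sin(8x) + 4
Evaluate the dominant behaviour as x → -∞; each term tends to a finite value or vanishes.
Limit = 4.

Final answer: 4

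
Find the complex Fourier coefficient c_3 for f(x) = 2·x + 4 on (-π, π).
Compute the real Fourier coefficients first: a_3 = 0, b_3 = 4/3.
Then c_3 = (a_3 − i·b_3)/2 = -2·i/3.

Final answer: -2·i/3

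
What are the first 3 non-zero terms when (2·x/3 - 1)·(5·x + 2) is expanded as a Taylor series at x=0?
10·x^2/3 - 11·x/3 - 2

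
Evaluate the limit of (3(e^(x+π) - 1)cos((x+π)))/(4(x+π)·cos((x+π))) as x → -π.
Both numerator and denominator → 0 as x → -π; this is a 0/0 indeterminate form.
Expand each to leading order near x = -π: numerator ~ 3·(x + π), denominator ~ 4·(x + π).
The limit of the ratio is 3/4.

Final answer: 3/4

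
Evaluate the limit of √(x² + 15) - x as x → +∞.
This is an ∞ − ∞ indeterminate form.
Multiply and divide by the conjugate √(x²+15) + x; the x² terms cancel, leaving 15/(√(x²+15)+x) → 0.
Limit = 0.

Final answer: 0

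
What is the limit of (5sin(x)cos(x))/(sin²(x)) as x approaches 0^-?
Both numerator and denominator → 0 as x → 0^-; this is a 0/0 indeterminate form.
Expand each to leading order near x = 0: numerator ~ 5·x, denominator ~ x^2.
The limit of the ratio is -∞.

Final answer: -∞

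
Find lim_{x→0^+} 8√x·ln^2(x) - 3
The product is a 0·∞ indeterminate form at x → 0⁺.
Rewrite the product as 8·ln^2(x) / x^(-1/2) and apply L'Hôpital, or use the standard hierarchy x^(-1/2) ≫ |ln x|^2 as x → 0⁺.
The indeterminate product → 0, so the limit = -3.

Final answer: -3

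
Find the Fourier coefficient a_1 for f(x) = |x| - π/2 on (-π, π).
a_1 = (1/π) ∫_{-π}^{π} f(x)·cos(1x) dx.
Evaluate the integral (use parity and integration by parts as needed): a_1 = -4/π.

Final answer: -4/π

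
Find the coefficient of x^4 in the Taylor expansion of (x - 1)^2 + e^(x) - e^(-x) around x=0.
Expand to order 4: (x - 1)^2 + e^(x) - e^(-x) = x^3/3 + x^2 + 1 + O(x^5).
The coefficient of x^4 is 0.

Final answer: 0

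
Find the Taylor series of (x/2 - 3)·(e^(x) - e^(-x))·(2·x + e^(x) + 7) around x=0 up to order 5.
-29·x^5/60 - 13·x^4/6 - 8·x^3 - 10·x^2 - 48·x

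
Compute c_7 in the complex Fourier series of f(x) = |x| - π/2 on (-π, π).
Compute the real Fourier coefficients first: a_7 = -4/(49·π), b_7 = 0.
Then c_7 = (a_7 − i·b_7)/2 = -2/(49·π).

Final answer: -2/(49·π)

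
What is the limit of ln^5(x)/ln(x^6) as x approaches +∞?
This is an ∞/∞ indeterminate form as x → +∞.
Write ln(x^6) = 6·ln(x), reducing the quotient to ln^4(x)/6 → ∞.
Limit = ∞.

Final answer: ∞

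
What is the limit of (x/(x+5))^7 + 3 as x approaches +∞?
As x → +∞: x/(x+5) = 1/(1 + 5/x) → 1, and the 7th power of a limit-1 base also → 1; with the additive constant, 1 + 3 = 4.
Limit = 4.

Final answer: 4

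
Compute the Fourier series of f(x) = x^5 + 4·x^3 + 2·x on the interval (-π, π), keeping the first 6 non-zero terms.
(-32·π^2 + 2·π^4 + 196)·sin(x) + (-π^4 - 7/2 + π^2)·sin(2·x) + (44/81 + 32·π^2/27 + 2·π^4/3)·sin(3·x) + (-π^4/2 - 11·π^2/8 - 31/64)·sin(4·x) + (308/625 + 32·π^2/25 + 2·π^4/5)·sin(5·x) + (-π^4/3 - 31·π^2/27 - 77/162)·sin(6·x)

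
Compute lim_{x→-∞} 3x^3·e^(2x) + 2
The product is a 0·∞ indeterminate form at x → -∞.
Rewrite the product as 3x^3 / e^(-2x) (an ∞/∞ form) and apply L'Hôpital, or use the standard hierarchy e^(2|x|) ≫ |x^3| as x → -∞.
The indeterminate product → 0, so the limit = 2.

Final answer: 2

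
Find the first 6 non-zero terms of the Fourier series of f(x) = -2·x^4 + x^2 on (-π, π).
(-100 + 16·π^2)·cos(x) + (7 - 4·π^2)·cos(2·x) + (-44/27 + 16·π^2/9)·cos(3·x) + (5/8 - π^2)·cos(4·x) + (-196/625 + 16·π^2/25)·cos(5·x) - 2·π^4/5 + π^2/3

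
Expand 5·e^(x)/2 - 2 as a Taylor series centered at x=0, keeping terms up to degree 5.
x^5/48 + 5·x^4/48 + 5·x^3/12 + 5·x^2/4 + 5·x/2 + 1/2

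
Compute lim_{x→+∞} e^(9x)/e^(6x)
This is an ∞/∞ indeterminate form as x → +∞.
Rewrite e^(9x)/e^(6x) = e^((9−6)x) = e^(3x); the exponent coefficient is 3 > 0 so e^(3x) → ∞.
Limit = ∞.

Final answer: ∞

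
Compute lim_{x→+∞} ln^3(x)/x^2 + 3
The quotient is an ∞/∞ indeterminate form as x → +∞.
The polynomial denominator x^2 dominates the logarithmic numerator (any positive power of x ≫ ln^3(x) as x → ∞), so the quotient → 0.
Adding the constant: 0 + 3 = 3. Limit = 3.

Final answer: 3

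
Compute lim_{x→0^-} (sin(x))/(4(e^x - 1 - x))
Both numerator and denominator → 0 as x → 0^-; this is a 0/0 indeterminate form.
Expand each to leading order near x = 0: numerator ~ x, denominator ~ 2·x^2.
The limit of the ratio is -∞.

Final answer: -∞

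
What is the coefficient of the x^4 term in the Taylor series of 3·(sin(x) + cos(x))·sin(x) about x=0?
Expand to order 4: 3·(sin(x) + cos(x))·sin(x) = -x^4 - 2·x^3 + 3·x^2 + 3·x + O(x^5).
The coefficient of x^4 is -1.

Final answer: -1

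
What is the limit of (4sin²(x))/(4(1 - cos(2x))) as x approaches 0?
Both numerator and denominator → 0 as x → 0; this is a 0/0 indeterminate form.
Expand each to leading order near x = 0: numerator ~ 4·x^2, denominator ~ 8·x^2.
The limit of the ratio is 1/2.

Final answer: 1/2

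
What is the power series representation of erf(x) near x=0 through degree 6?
x^5/(5·√(π)) - 2·x^3/(3·√(π)) + 2·x/√(π)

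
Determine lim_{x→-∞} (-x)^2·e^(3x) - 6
The product is a 0·∞ indeterminate form at x → -∞.
Rewrite the product as (-x)^2 / e^(-3x) (an ∞/∞ form) and apply L'Hôpital, or use the standard hierarchy e^(3|x|) ≫ |(-x)^2| as x → -∞.
The indeterminate product → 0, so the limit = -6.

Final answer: -6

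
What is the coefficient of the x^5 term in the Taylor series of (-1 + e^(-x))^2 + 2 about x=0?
Expand to order 5: (-1 + e^(-x))^2 + 2 = -x^5/4 + 7·x^4/12 - x^3 + x^2 + 2 + O(x^6).
The coefficient of x^5 is -1/4.

Final answer: -1/4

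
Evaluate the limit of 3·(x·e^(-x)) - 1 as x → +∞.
Evaluate the dominant behaviour as x → +∞; each term tends to a finite value or vanishes.
Limit = -1.

Final answer: -1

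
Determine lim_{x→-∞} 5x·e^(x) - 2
The product is a 0·∞ indeterminate form at x → -∞.
Rewrite the product as 5x / e^(-x) (an ∞/∞ form) and apply L'Hôpital, or use the standard hierarchy e^(|x|) ≫ |x| as x → -∞.
The indeterminate product → 0, so the limit = -2.

Final answer: -2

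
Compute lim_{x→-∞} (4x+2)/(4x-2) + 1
Evaluate the dominant behaviour as x → -∞; each term tends to a finite value or vanishes.
Limit = 2.

Final answer: 2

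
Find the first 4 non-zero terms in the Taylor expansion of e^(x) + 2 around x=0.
x^3/6 + x^2/2 + x + 3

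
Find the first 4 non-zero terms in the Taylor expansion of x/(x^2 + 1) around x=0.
-x^7 + x^5 - x^3 + x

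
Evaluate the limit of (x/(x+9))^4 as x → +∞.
As x → +∞: x/(x+9) = 1/(1 + 9/x) → 1, and the 4th power of a limit-1 base also → 1.
Limit = 1.

Final answer: 1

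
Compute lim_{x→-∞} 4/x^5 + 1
Evaluate the dominant behaviour as x → -∞; each term tends to a finite value or vanishes.
Limit = 1.

Final answer: 1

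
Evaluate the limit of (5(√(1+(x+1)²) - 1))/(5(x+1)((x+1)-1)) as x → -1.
Both numerator and denominator → 0 as x → -1; this is a 0/0 indeterminate form.
Expand each to leading order near x = -1: numerator ~ 5·(x + 1)^2/2, denominator ~ -5·(x + 1).
The limit of the ratio is 0.

Final answer: 0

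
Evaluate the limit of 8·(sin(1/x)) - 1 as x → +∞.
Evaluate the dominant behaviour as x → +∞; each term tends to a finite value or vanishes.
Limit = -1.

Final answer: -1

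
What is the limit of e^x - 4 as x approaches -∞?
Evaluate the dominant behaviour as x → -∞; each term tends to a finite value or vanishes.
Limit = -4.

Final answer: -4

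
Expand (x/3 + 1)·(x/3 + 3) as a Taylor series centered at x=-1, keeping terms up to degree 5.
16/9 + 10·(x + 1)/9 + (x + 1)^2/9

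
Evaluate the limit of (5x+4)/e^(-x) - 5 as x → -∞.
The quotient is an ∞/∞ indeterminate form as x → -∞.
Compare growth rates of the dominant terms (exponentials ≫ polynomials ≫ logarithms), or apply L'Hôpital's rule; the quotient → 0.
Adding the constant: 0 - 5 = -5. Limit = -5.

Final answer: -5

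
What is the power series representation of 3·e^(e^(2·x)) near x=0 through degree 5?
208·e·x^5/5 + 30·e·x^4 + 20·e·x^3 + 12·e·x^2 + 6·e·x + 3·e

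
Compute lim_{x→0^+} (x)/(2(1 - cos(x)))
Both numerator and denominator → 0 as x → 0^+; this is a 0/0 indeterminate form.
Expand each to leading order near x = 0: numerator ~ x, denominator ~ x^2.
The limit of the ratio is ∞.

Final answer: ∞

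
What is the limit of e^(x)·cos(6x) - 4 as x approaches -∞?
Evaluate the dominant behaviour as x → -∞; each term tends to a finite value or vanishes.
Limit = -4.

Final answer: -4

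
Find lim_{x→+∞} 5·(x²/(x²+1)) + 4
Evaluate the dominant behaviour as x → +∞; each term tends to a finite value or vanishes.
Limit = 9.

Final answer: 9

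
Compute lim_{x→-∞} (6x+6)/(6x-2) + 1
Evaluate the dominant behaviour as x → -∞; each term tends to a finite value or vanishes.
Limit = 2.

Final answer: 2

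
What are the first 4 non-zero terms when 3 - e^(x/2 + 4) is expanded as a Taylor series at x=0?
-x^3·e^(4)/48 - x^2·e^(4)/8 - x·e^(4)/2 - e^(4) + 3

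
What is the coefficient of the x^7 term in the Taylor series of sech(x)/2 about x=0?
Expand to order 7: sech(x)/2 = -61·x^6/1440 + 5·x^4/48 - x^2/4 + 1/2 + O(x^8).
The coefficient of x^7 is 0.

Final answer: 0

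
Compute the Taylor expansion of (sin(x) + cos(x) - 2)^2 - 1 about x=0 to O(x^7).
x^6/180 + 7·x^5/30 - x^4/6 - 2·x^3/3 + 2·x^2 - 2·x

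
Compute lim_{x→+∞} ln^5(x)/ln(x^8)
This is an ∞/∞ indeterminate form as x → +∞.
Write ln(x^8) = 8·ln(x), reducing the quotient to ln^4(x)/8 → ∞.
Limit = ∞.

Final answer: ∞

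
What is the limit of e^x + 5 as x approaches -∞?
Evaluate the dominant behaviour as x → -∞; each term tends to a finite value or vanishes.
Limit = 5.

Final answer: 5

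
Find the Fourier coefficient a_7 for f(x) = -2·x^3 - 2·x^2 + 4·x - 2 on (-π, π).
a_7 = (1/π) ∫_{-π}^{π} f(x)·cos(7x) dx.
Evaluate the integral (use parity and integration by parts as needed): a_7 = 8/49.

Final answer: 8/49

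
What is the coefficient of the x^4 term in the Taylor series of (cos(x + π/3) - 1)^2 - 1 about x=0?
Expand to order 4: (cos(x + π/3) - 1)^2 - 1 = -5·x^4/24 + √(3)·x^3/6 + x^2 + √(3)·x/2 - 3/4 + O(x^5).
The coefficient of x^4 is -5/24.

Final answer: -5/24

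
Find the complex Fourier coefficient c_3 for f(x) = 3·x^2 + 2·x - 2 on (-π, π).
Compute the real Fourier coefficients first: a_3 = -4/3, b_3 = 4/3.
Then c_3 = (a_3 − i·b_3)/2 = -2/3 - 2·i/3.

Final answer: -2/3 - 2·i/3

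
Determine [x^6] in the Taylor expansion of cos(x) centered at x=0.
Expand to order 6: cos(x) = -x^6/720 + x^4/24 - x^2/2 + 1 + O(x^7).
The coefficient of x^6 is -1/720.

Final answer: -1/720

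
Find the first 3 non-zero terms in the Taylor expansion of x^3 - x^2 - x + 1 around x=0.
-x^2 - x + 1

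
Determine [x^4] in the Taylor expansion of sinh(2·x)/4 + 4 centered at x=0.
Expand to order 4: sinh(2·x)/4 + 4 = x^3/3 + x/2 + 4 + O(x^5).
The coefficient of x^4 is 0.

Final answer: 0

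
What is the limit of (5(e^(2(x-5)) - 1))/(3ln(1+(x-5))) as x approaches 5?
Both numerator and denominator → 0 as x → 5; this is a 0/0 indeterminate form.
Expand each to leading order near x = 5: numerator ~ 10·(x - 5), denominator ~ 3·(x - 5).
The limit of the ratio is 10/3.

Final answer: 10/3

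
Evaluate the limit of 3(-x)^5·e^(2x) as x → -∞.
This is a 0·∞ indeterminate form at x → -∞.
Rewrite the product as 3(-x)^5 / e^(-2x) (an ∞/∞ form) and apply L'Hôpital, or use the standard hierarchy e^(2|x|) ≫ |(-x)^5| as x → -∞.
The indeterminate product → 0, so the limit = 0.

Final answer: 0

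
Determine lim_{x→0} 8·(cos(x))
Direct substitution at x = 0 gives 8.

Final answer: 8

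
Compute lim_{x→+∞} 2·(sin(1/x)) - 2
Evaluate the dominant behaviour as x → +∞; each term tends to a finite value or vanishes.
Limit = -2.

Final answer: -2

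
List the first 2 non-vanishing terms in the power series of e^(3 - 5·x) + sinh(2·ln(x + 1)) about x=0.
x·(2 - 5·e^(3)) + e^(3)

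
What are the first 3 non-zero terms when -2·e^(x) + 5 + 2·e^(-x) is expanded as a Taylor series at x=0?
-2·x^3/3 - 4·x + 5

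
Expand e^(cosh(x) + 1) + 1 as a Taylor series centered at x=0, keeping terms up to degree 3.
x^2·e^(2)/2 + 1 + e^(2)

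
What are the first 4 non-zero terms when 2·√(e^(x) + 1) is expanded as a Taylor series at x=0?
7·√(2)·x^3/192 + 3·√(2)·x^2/16 + √(2)·x/2 + 2·√(2)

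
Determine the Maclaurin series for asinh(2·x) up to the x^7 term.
-40·x^7/7 + 12·x^5/5 - 4·x^3/3 + 2·x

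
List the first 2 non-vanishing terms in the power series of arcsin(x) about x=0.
x^3/6 + x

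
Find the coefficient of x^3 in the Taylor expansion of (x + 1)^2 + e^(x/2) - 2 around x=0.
Expand to order 3: (x + 1)^2 + e^(x/2) - 2 = x^3/48 + 9·x^2/8 + 5·x/2 + O(x^4).
The coefficient of x^3 is 1/48.

Final answer: 1/48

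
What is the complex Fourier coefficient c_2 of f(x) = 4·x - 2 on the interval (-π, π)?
Compute the real Fourier coefficients first: a_2 = 0, b_2 = -4.
Then c_2 = (a_2 − i·b_2)/2 = 2·i.

Final answer: 2·i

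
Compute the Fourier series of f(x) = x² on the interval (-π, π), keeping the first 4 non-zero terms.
-4·cos(x) + cos(2·x) - 4·cos(3·x)/9 + π^2/3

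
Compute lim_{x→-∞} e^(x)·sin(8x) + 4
Evaluate the dominant behaviour as x → -∞; each term tends to a finite value or vanishes.
Limit = 4.

Final answer: 4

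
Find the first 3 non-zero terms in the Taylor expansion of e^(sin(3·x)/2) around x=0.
9·x^2/8 + 3·x/2 + 1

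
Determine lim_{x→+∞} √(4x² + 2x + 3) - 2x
As x → +∞: multiply by the conjugate to get (2x+3)/(√(4x²+2x+3)+2x); the denominator ~ 4x, so the limit is 2/4 = 1/2.
Limit = 1/2.

Final answer: 1/2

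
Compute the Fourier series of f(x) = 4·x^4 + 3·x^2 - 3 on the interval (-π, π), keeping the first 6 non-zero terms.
(180 - 32·π^2)·cos(x) + (-9 + 8·π^2)·cos(2·x) + (28/27 - 32·π^2/9)·cos(3·x) + 2·π^2·cos(4·x) + (-32·π^2/25 - 108/625)·cos(5·x) - 3 + π^2 + 4·π^4/5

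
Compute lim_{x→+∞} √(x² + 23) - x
This is an ∞ − ∞ indeterminate form.
Multiply and divide by the conjugate √(x²+23) + x; the x² terms cancel, leaving 23/(√(x²+23)+x) → 0.
Limit = 0.

Final answer: 0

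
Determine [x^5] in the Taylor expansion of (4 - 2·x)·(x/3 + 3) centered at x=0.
Expand to order 5: (4 - 2·x)·(x/3 + 3) = -2·x^2/3 - 14·x/3 + 12 + O(x^6).
The coefficient of x^5 is 0.

Final answer: 0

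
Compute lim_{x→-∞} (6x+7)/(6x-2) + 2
Evaluate the dominant behaviour as x → -∞; each term tends to a finite value or vanishes.
Limit = 3.

Final answer: 3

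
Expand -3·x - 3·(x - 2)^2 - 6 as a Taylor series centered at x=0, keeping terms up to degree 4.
-3·x^2 + 9·x - 18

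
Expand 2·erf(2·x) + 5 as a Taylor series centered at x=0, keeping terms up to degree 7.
-256·x^7/(21·√(π)) + 64·x^5/(5·√(π)) - 32·x^3/(3·√(π)) + 8·x/√(π) + 5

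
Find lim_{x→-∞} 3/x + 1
Evaluate the dominant behaviour as x → -∞; each term tends to a finite value or vanishes.
Limit = 1.

Final answer: 1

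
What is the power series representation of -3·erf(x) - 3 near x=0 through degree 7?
x^7/(7·√(π)) - 3·x^5/(5·√(π)) + 2·x^3/√(π) - 6·x/√(π) - 3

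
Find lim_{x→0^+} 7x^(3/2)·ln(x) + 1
The product is a 0·∞ indeterminate form at x → 0⁺.
Rewrite the product as 7·ln(x) / x^(-3/2) and apply L'Hôpital, or use the standard hierarchy x^(-3/2) ≫ |ln x| as x → 0⁺.
The indeterminate product → 0, so the limit = 1.

Final answer: 1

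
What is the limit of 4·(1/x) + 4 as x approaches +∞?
Evaluate the dominant behaviour as x → +∞; each term tends to a finite value or vanishes.
Limit = 4.

Final answer: 4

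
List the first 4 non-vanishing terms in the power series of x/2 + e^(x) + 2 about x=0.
x^3/6 + x^2/2 + 3·x/2 + 3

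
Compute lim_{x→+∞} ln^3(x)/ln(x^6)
This is an ∞/∞ indeterminate form as x → +∞.
Write ln(x^6) = 6·ln(x), reducing the quotient to ln^2(x)/6 → ∞.
Limit = ∞.

Final answer: ∞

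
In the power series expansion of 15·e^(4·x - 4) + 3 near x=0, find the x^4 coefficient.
Expand to order 4: 15·e^(4·x - 4) + 3 = 160·x^4·e^(-4) + 160·x^3·e^(-4) + 120·x^2·e^(-4) + 60·x·e^(-4) + 15·e^(-4) + 3 + O(x^5).
The coefficient of x^4 is 160·e^(-4).

Final answer: 160·e^(-4)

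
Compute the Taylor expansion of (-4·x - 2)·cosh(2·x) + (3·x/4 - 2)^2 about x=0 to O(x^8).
-16·x^7/45 - 8·x^6/45 - 8·x^5/3 - 4·x^4/3 - 8·x^3 - 55·x^2/16 - 7·x + 2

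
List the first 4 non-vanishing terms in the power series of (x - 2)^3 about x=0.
x^3 - 6·x^2 + 12·x - 8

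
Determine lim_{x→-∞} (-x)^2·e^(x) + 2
The product is a 0·∞ indeterminate form at x → -∞.
Rewrite the product as (-x)^2 / e^(-x) (an ∞/∞ form) and apply L'Hôpital, or use the standard hierarchy e^(|x|) ≫ |(-x)^2| as x → -∞.
The indeterminate product → 0, so the limit = 2.

Final answer: 2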